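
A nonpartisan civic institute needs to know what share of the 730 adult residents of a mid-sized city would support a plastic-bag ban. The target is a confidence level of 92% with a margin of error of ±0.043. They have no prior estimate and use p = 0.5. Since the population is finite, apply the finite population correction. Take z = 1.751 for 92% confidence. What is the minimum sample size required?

265

Unadjusted: n₀ = 1.751² × 0.50 × 0.50 / 0.043² ≈ 414.55, so n₀ = 415.
Finite population correction with N = 730: n = n₀ / (1 + (n₀−1)/N) = 415 / (1 + 414/730) = 415 / 1.5671 ≈ 264.82.
Rounding up, n = 265.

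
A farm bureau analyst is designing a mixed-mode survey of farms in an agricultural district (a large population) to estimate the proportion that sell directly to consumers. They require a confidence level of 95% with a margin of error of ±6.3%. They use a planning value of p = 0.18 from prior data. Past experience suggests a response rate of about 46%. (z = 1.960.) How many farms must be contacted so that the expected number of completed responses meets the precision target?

311

Completed interviews needed: n₀ = 1.960² × 0.1476 / 0.063² ≈ 142.86 → 143.
At a 46% response rate, contacts needed = 143 / 0.46 ≈ 310.87 → 311.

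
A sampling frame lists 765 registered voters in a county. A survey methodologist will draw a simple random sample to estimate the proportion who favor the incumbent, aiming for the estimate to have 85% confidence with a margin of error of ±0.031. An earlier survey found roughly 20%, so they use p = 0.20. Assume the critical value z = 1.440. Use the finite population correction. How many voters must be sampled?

239

Unadjusted: n₀ = 1.440² × 0.20 × 0.80 / 0.031² ≈ 345.24, so n₀ = 346.
Finite population correction with N = 765: n = n₀ / (1 + (n₀−1)/N) = 346 / (1 + 345/765) = 346 / 1.4510 ≈ 238.46.
Rounding up, n = 239.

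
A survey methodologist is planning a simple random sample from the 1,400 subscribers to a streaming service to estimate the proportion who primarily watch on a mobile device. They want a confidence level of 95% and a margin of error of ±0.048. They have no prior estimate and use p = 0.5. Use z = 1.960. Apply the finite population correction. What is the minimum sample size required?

Unadjusted: n₀ = 1.960² × 0.50 × 0.50 / 0.048² ≈ 416.84, so n₀ = 417.
Finite population correction with N = 1,400: n = n₀ / (1 + (n₀−1)/N) = 417 / (1 + 416/1400) = 417 / 1.2971 ≈ 321.48.
Rounding up, n = 322.

322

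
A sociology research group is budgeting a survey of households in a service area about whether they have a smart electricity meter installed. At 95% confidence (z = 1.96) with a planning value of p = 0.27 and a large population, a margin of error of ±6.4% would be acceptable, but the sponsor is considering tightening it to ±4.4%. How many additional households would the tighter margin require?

At ±6.4%: n = 1.96² × 0.1971 / 0.064² ≈ 184.86 → 185.
At ±4.4%: n = 1.96² × 0.1971 / 0.044² ≈ 391.11 → 392.
Additional respondents: 392 − 185 = 207.

207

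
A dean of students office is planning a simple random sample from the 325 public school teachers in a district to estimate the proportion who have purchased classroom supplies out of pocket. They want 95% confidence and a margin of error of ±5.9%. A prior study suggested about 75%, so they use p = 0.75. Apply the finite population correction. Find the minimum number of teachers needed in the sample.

127

For 95% confidence, z = 1.96.
Unadjusted: n₀ = 1.96² × 0.75 × 0.25 / 0.059² ≈ 206.92, so n₀ = 207.
Finite population correction with N = 325: n = n₀ / (1 + (n₀−1)/N) = 207 / (1 + 206/325) = 207 / 1.6338 ≈ 126.69.
Rounding up, n = 127.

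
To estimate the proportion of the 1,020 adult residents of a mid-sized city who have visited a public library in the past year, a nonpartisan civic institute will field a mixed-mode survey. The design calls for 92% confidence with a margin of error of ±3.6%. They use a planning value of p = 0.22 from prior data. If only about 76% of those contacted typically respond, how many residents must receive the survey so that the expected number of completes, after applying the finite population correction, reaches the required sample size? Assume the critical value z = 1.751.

Completed interviews needed (unadjusted): n₀ = 1.751² × 0.1716 / 0.036² ≈ 405.96 → 406.
FPC for N = 1,020: n = 406 / (1 + 405/1020) = 406 / 1.3971 ≈ 290.61 → 291.
At a 76% response rate, contacts needed = 291 / 0.76 ≈ 382.89 → 383.

383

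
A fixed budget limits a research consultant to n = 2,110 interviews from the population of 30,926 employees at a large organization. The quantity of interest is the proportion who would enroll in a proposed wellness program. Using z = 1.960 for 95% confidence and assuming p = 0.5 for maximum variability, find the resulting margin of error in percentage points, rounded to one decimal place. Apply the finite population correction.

2.1

Finite-population factor: (N−n)/(N−1) = (30926−2110)/(30926−1) = 0.9318.
SE(p̂) = √[p(1−p)/n · (N−n)/(N−1)] = √[0.2500/2110 × 0.9318] = 0.01051.
E = z × SE = 1.960 × 0.01051 = 0.02059 ≈ 2.1 percentage points.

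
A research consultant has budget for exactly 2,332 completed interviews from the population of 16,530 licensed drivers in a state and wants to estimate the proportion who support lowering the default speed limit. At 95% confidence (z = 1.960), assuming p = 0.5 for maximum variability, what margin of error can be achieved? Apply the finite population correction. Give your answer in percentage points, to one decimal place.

Finite-population factor: (N−n)/(N−1) = (16530−2332)/(16530−1) = 0.8590.
SE(p̂) = √[p(1−p)/n · (N−n)/(N−1)] = √[0.2500/2332 × 0.8590] = 0.00960.
E = z × SE = 1.960 × 0.00960 = 0.01881 ≈ 1.9 percentage points.

1.9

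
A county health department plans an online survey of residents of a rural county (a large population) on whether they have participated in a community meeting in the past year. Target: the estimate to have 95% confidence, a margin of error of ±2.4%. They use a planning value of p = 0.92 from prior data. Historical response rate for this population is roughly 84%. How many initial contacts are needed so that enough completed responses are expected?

For 95% confidence, z = 1.96.
Completed interviews needed: n₀ = 1.96² × 0.0736 / 0.024² ≈ 490.87 → 491.
At an 84% response rate, contacts needed = 491 / 0.84 ≈ 584.52 → 585.

585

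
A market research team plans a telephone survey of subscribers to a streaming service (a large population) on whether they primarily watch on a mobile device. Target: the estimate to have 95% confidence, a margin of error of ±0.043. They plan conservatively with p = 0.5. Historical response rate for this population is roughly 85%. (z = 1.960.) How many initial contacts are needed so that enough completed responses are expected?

Completed interviews needed: n₀ = 1.960² × 0.2500 / 0.043² ≈ 519.42 → 520.
At an 85% response rate, contacts needed = 520 / 0.85 ≈ 611.76 → 612.

612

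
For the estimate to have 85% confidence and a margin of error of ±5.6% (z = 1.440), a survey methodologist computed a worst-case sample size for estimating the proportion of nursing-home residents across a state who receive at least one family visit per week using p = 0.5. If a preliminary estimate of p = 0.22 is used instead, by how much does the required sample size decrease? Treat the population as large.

52

Conservative (p = 0.5): n = 1.440² × 0.25 / 0.056² ≈ 165.31 → 166.
Using p = 0.22: p(1−p) = 0.1716, so n = 1.440² × 0.1716 / 0.056² ≈ 113.47 → 114.
Reduction: 166 − 114 = 52.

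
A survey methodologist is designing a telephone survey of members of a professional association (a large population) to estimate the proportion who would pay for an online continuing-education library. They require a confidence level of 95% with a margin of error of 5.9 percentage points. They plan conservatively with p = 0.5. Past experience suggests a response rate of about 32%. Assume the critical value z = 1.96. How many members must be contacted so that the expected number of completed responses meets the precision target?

863

Completed interviews needed: n₀ = 1.96² × 0.2500 / 0.059² ≈ 275.90 → 276.
At a 32% response rate, contacts needed = 276 / 0.32 ≈ 862.50 → 863.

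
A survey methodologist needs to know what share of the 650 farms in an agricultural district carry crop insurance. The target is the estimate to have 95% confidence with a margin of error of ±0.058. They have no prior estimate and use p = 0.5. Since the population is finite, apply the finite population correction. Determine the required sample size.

For 95% confidence, z = 1.96.
Unadjusted: n₀ = 1.96² × 0.50 × 0.50 / 0.058² ≈ 285.49, so n₀ = 286.
Finite population correction with N = 650: n = n₀ / (1 + (n₀−1)/N) = 286 / (1 + 285/650) = 286 / 1.4385 ≈ 198.82.
Rounding up, n = 199.

199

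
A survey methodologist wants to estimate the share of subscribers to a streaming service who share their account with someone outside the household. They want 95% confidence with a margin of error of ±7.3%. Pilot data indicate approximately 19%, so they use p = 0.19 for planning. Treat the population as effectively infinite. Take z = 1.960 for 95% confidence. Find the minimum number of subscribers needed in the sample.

With p = 0.19, p(1−p) = 0.1539.
n = z²·p(1−p)/E² = 1.960² × 0.1539 / 0.073² = 3.8416 × 0.1539 / 0.005329 ≈ 110.94.
Rounding up gives n = 111.

111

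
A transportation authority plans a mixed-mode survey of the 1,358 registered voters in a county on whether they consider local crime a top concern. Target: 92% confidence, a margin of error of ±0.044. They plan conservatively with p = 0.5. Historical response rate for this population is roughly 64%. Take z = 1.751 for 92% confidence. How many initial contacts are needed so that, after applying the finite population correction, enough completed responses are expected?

Completed interviews needed (unadjusted): n₀ = 1.751² × 0.2500 / 0.044² ≈ 395.92 → 396.
FPC for N = 1,358: n = 396 / (1 + 395/1358) = 396 / 1.2909 ≈ 306.77 → 307.
At a 64% response rate, contacts needed = 307 / 0.64 ≈ 479.69 → 480.

480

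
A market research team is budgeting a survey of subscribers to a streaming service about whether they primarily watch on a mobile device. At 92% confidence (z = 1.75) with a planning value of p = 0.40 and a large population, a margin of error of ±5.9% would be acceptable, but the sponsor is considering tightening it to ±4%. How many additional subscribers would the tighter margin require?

248

At ±5.9%: n = 1.75² × 0.2400 / 0.059² ≈ 211.15 → 212.
At ±4%: n = 1.75² × 0.2400 / 0.040² ≈ 459.37 → 460.
Additional respondents: 460 − 212 = 248.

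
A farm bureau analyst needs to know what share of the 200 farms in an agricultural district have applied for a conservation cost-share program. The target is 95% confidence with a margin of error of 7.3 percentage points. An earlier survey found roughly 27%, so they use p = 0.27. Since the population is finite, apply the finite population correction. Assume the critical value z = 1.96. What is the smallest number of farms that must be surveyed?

Unadjusted: n₀ = 1.96² × 0.27 × 0.73 / 0.073² ≈ 142.09, so n₀ = 143.
Finite population correction with N = 200: n = n₀ / (1 + (n₀−1)/N) = 143 / (1 + 142/200) = 143 / 1.7100 ≈ 83.63.
Rounding up, n = 84.

84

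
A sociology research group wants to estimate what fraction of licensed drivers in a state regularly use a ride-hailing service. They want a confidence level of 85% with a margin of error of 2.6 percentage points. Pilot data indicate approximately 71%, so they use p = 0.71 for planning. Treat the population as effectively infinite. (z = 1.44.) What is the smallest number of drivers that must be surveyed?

632

With p = 0.71, p(1−p) = 0.2059.
n = z²·p(1−p)/E² = 1.44² × 0.2059 / 0.026² = 2.0736 × 0.2059 / 0.000676 ≈ 631.59.
Rounding up gives n = 632.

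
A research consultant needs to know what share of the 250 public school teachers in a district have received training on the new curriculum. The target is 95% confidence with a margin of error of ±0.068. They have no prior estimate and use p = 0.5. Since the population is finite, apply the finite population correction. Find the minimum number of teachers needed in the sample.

114

For 95% confidence, z = 1.960.
Unadjusted: n₀ = 1.960² × 0.50 × 0.50 / 0.068² ≈ 207.70, so n₀ = 208.
Finite population correction with N = 250: n = n₀ / (1 + (n₀−1)/N) = 208 / (1 + 207/250) = 208 / 1.8280 ≈ 113.79.
Rounding up, n = 114.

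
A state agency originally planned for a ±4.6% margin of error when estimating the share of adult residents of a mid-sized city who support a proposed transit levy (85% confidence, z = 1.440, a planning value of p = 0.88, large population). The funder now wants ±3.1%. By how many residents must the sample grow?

At ±4.6%: n = 1.440² × 0.1056 / 0.046² ≈ 103.48 → 104.
At ±3.1%: n = 1.440² × 0.1056 / 0.031² ≈ 227.86 → 228.
Additional respondents: 228 − 104 = 124.

124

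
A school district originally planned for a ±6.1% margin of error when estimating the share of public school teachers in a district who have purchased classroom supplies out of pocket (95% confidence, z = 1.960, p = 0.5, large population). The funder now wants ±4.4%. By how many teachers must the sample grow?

At ±6.1%: n = 1.960² × 0.2500 / 0.061² ≈ 258.10 → 259.
At ±4.4%: n = 1.960² × 0.2500 / 0.044² ≈ 496.07 → 497.
Additional respondents: 497 − 259 = 238.

238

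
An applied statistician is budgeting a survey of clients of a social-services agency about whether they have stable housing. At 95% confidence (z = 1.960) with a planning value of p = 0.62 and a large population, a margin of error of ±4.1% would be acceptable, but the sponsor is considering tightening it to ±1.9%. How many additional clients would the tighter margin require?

At ±4.1%: n = 1.960² × 0.2356 / 0.041² ≈ 538.42 → 539.
At ±1.9%: n = 1.960² × 0.2356 / 0.019² ≈ 2507.15 → 2508.
Additional respondents: 2508 − 539 = 1969.

1969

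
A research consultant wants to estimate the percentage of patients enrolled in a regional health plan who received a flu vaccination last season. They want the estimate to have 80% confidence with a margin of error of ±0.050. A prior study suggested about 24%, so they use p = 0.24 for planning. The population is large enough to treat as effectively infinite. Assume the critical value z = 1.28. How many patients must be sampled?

120

With p = 0.24, p(1−p) = 0.1824.
n = z²·p(1−p)/E² = 1.28² × 0.1824 / 0.050² = 1.6384 × 0.1824 / 0.002500 ≈ 119.54.
Rounding up gives n = 120.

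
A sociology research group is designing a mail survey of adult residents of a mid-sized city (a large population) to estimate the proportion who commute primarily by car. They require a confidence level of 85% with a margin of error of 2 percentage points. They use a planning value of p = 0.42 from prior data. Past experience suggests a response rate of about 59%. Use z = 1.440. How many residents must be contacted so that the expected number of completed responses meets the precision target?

2141

Completed interviews needed: n₀ = 1.440² × 0.2436 / 0.020² ≈ 1262.82 → 1263.
At a 59% response rate, contacts needed = 1263 / 0.59 ≈ 2140.68 → 2141.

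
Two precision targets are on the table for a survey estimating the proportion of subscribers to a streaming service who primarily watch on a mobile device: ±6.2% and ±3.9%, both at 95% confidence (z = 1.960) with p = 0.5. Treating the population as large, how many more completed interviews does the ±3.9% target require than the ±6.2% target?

382

At ±6.2%: n = 1.960² × 0.2500 / 0.062² ≈ 249.84 → 250.
At ±3.9%: n = 1.960² × 0.2500 / 0.039² ≈ 631.43 → 632.
Additional respondents: 632 − 250 = 382.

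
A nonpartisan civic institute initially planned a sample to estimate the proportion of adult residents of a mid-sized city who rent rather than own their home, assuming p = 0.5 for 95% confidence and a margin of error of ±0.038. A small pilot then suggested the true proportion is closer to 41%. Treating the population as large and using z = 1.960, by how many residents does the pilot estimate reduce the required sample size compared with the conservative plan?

Conservative (p = 0.5): n = 1.960² × 0.25 / 0.038² ≈ 665.10 → 666.
Using p = 0.41: p(1−p) = 0.2419, so n = 1.960² × 0.2419 / 0.038² ≈ 643.55 → 644.
Reduction: 666 − 644 = 22.

22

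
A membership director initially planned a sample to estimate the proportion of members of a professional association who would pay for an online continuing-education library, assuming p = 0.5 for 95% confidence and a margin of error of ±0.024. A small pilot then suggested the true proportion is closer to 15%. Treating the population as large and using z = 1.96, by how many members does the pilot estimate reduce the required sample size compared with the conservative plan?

Conservative (p = 0.5): n = 1.96² × 0.25 / 0.024² ≈ 1667.36 → 1668.
Using p = 0.15: p(1−p) = 0.1275, so n = 1.96² × 0.1275 / 0.024² ≈ 850.35 → 851.
Reduction: 1668 − 851 = 817.

817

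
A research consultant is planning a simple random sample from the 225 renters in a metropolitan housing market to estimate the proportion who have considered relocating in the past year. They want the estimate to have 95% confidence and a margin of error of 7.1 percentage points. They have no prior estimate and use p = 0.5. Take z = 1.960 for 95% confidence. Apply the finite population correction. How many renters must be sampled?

Unadjusted: n₀ = 1.960² × 0.50 × 0.50 / 0.071² ≈ 190.52, so n₀ = 191.
Finite population correction with N = 225: n = n₀ / (1 + (n₀−1)/N) = 191 / (1 + 190/225) = 191 / 1.8444 ≈ 103.55.
Rounding up, n = 104.

104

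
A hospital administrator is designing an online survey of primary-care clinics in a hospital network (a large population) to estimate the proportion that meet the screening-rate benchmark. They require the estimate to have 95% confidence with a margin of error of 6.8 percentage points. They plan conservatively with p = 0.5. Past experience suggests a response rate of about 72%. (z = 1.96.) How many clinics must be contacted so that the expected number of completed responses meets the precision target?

Completed interviews needed: n₀ = 1.96² × 0.2500 / 0.068² ≈ 207.70 → 208.
At a 72% response rate, contacts needed = 208 / 0.72 ≈ 288.89 → 289.

289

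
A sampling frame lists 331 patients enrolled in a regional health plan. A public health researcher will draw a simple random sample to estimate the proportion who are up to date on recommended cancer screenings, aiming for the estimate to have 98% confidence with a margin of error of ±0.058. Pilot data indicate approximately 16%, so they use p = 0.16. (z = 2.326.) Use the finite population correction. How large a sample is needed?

Unadjusted: n₀ = 2.326² × 0.16 × 0.84 / 0.058² ≈ 216.15, so n₀ = 217.
Finite population correction with N = 331: n = n₀ / (1 + (n₀−1)/N) = 217 / (1 + 216/331) = 217 / 1.6526 ≈ 131.31.
Rounding up, n = 132.

132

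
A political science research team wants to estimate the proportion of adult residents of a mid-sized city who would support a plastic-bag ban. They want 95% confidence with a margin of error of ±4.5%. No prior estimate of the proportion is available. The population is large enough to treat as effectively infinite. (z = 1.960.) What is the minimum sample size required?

475

With no prior estimate, use p = 0.5, giving p(1−p) = 0.25.
n = z²·p(1−p)/E² = 1.960² × 0.2500 / 0.045² = 3.8416 × 0.2500 / 0.002025 ≈ 474.27.
Rounding up gives n = 475.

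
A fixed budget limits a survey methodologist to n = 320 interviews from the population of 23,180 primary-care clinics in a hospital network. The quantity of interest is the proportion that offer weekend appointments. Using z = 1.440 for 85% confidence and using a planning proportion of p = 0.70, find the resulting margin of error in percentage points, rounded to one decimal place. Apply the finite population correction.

3.7

Finite-population factor: (N−n)/(N−1) = (23180−320)/(23180−1) = 0.9862.
SE(p̂) = √[p(1−p)/n · (N−n)/(N−1)] = √[0.2100/320 × 0.9862] = 0.02544.
E = z × SE = 1.440 × 0.02544 = 0.03663 ≈ 3.7 percentage points.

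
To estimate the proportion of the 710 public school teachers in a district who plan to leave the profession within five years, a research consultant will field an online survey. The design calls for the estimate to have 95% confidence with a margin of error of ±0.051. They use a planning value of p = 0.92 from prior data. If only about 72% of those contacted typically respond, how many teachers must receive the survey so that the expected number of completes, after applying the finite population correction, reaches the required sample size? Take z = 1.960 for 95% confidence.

Completed interviews needed (unadjusted): n₀ = 1.960² × 0.0736 / 0.051² ≈ 108.71 → 109.
FPC for N = 710: n = 109 / (1 + 108/710) = 109 / 1.1521 ≈ 94.61 → 95.
At a 72% response rate, contacts needed = 95 / 0.72 ≈ 131.94 → 132.

132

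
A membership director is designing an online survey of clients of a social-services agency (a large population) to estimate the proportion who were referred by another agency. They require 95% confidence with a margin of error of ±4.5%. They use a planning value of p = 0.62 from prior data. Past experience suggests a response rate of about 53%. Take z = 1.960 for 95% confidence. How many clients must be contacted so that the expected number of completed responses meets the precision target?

Completed interviews needed: n₀ = 1.960² × 0.2356 / 0.045² ≈ 446.95 → 447.
At a 53% response rate, contacts needed = 447 / 0.53 ≈ 843.40 → 844.

844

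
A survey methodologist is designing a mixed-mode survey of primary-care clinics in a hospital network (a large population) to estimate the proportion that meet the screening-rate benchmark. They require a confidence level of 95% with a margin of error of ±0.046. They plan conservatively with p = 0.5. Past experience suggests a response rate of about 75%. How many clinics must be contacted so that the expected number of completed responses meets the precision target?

For 95% confidence, z = 1.960.
Completed interviews needed: n₀ = 1.960² × 0.2500 / 0.046² ≈ 453.88 → 454.
At a 75% response rate, contacts needed = 454 / 0.75 ≈ 605.33 → 606.

606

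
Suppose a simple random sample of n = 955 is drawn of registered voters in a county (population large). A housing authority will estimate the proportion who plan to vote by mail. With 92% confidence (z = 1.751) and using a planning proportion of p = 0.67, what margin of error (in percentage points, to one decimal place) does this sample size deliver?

2.7

SE(p̂) = √[p(1−p)/n] = √[0.2211/955] = 0.01522.
E = z × SE = 1.751 × 0.01522 = 0.02664, or 2.7 percentage points.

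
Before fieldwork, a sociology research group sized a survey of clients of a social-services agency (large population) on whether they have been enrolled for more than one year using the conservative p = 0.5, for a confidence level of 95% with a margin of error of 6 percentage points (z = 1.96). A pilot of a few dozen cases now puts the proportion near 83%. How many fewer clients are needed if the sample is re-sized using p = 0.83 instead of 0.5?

Conservative (p = 0.5): n = 1.96² × 0.25 / 0.060² ≈ 266.78 → 267.
Using p = 0.83: p(1−p) = 0.1411, so n = 1.96² × 0.1411 / 0.060² ≈ 150.57 → 151.
Reduction: 267 − 151 = 116.

116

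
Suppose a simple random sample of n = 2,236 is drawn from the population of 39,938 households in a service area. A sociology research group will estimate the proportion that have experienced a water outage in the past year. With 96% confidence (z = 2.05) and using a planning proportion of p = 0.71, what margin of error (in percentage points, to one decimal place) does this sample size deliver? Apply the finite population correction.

Finite-population factor: (N−n)/(N−1) = (39938−2236)/(39938−1) = 0.9440.
SE(p̂) = √[p(1−p)/n · (N−n)/(N−1)] = √[0.2059/2236 × 0.9440] = 0.00932.
E = z × SE = 2.05 × 0.00932 = 0.01911 ≈ 1.9 percentage points.

1.9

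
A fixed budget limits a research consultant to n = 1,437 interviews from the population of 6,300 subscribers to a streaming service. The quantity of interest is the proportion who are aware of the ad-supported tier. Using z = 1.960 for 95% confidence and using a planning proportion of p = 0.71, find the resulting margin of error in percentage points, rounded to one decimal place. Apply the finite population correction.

Finite-population factor: (N−n)/(N−1) = (6300−1437)/(6300−1) = 0.7720.
SE(p̂) = √[p(1−p)/n · (N−n)/(N−1)] = √[0.2059/1437 × 0.7720] = 0.01052.
E = z × SE = 1.960 × 0.01052 = 0.02061 ≈ 2.1 percentage points.

2.1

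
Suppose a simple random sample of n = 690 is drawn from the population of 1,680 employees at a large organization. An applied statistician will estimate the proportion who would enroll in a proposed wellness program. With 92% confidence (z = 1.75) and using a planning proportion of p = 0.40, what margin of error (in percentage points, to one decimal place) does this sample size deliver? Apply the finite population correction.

Finite-population factor: (N−n)/(N−1) = (1680−690)/(1680−1) = 0.5896.
SE(p̂) = √[p(1−p)/n · (N−n)/(N−1)] = √[0.2400/690 × 0.5896] = 0.01432.
E = z × SE = 1.75 × 0.01432 = 0.02506 ≈ 2.5 percentage points.

2.5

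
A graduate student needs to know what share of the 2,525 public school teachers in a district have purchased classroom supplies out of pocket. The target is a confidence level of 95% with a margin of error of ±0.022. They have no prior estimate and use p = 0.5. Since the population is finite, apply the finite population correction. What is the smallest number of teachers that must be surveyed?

1112

For 95% confidence, z = 1.960.
Unadjusted: n₀ = 1.960² × 0.50 × 0.50 / 0.022² ≈ 1984.30, so n₀ = 1985.
Finite population correction with N = 2,525: n = n₀ / (1 + (n₀−1)/N) = 1985 / (1 + 1984/2525) = 1985 / 1.7857 ≈ 1111.58.
Rounding up, n = 1112.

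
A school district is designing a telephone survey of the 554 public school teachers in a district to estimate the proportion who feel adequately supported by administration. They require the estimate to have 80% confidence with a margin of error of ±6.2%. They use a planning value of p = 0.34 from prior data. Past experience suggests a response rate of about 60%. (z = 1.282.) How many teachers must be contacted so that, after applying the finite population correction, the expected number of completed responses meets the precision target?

Completed interviews needed (unadjusted): n₀ = 1.282² × 0.2244 / 0.062² ≈ 95.94 → 96.
FPC for N = 554: n = 96 / (1 + 95/554) = 96 / 1.1715 ≈ 81.95 → 82.
At a 60% response rate, contacts needed = 82 / 0.60 ≈ 136.67 → 137.

137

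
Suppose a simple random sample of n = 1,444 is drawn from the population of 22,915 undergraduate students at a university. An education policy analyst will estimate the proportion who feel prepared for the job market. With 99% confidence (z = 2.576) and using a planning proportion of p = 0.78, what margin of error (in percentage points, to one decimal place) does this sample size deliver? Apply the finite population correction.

2.7

Finite-population factor: (N−n)/(N−1) = (22915−1444)/(22915−1) = 0.9370.
SE(p̂) = √[p(1−p)/n · (N−n)/(N−1)] = √[0.1716/1444 × 0.9370] = 0.01055.
E = z × SE = 2.576 × 0.01055 = 0.02718 ≈ 2.7 percentage points.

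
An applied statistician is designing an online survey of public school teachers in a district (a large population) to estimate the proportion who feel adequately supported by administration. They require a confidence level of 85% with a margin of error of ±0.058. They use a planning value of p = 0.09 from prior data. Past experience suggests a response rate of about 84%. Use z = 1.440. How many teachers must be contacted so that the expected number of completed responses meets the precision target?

Completed interviews needed: n₀ = 1.440² × 0.0819 / 0.058² ≈ 50.48 → 51.
At an 84% response rate, contacts needed = 51 / 0.84 ≈ 60.71 → 61.

61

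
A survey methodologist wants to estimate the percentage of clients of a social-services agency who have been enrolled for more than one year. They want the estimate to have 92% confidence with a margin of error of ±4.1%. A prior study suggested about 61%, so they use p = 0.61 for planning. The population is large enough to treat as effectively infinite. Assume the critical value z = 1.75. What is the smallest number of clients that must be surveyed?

434

With p = 0.61, p(1−p) = 0.2379.
n = z²·p(1−p)/E² = 1.75² × 0.2379 / 0.041² = 3.0625 × 0.2379 / 0.001681 ≈ 433.41.
Rounding up gives n = 434.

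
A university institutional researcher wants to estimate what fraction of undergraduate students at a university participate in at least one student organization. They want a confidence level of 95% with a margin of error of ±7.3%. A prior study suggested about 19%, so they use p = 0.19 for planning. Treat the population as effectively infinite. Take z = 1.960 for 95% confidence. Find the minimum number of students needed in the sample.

With p = 0.19, p(1−p) = 0.1539.
n = z²·p(1−p)/E² = 1.960² × 0.1539 / 0.073² = 3.8416 × 0.1539 / 0.005329 ≈ 110.94.
Rounding up gives n = 111.

111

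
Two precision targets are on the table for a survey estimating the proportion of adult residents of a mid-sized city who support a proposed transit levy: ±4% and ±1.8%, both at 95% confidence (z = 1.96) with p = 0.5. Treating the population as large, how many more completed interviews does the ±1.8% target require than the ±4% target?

2364

At ±4%: n = 1.96² × 0.2500 / 0.040² ≈ 600.25 → 601.
At ±1.8%: n = 1.96² × 0.2500 / 0.018² ≈ 2964.20 → 2965.
Additional respondents: 2965 − 601 = 2364.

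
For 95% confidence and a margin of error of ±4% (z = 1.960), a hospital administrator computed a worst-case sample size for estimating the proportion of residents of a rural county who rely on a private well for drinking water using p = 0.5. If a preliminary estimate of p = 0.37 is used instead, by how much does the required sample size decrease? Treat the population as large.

Conservative (p = 0.5): n = 1.960² × 0.25 / 0.040² ≈ 600.25 → 601.
Using p = 0.37: p(1−p) = 0.2331, so n = 1.960² × 0.2331 / 0.040² ≈ 559.67 → 560.
Reduction: 601 − 560 = 41.

41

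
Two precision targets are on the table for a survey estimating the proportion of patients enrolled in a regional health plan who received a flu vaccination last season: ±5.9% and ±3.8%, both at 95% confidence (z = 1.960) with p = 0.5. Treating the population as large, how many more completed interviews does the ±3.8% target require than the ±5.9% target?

At ±5.9%: n = 1.960² × 0.2500 / 0.059² ≈ 275.90 → 276.
At ±3.8%: n = 1.960² × 0.2500 / 0.038² ≈ 665.10 → 666.
Additional respondents: 666 − 276 = 390.

390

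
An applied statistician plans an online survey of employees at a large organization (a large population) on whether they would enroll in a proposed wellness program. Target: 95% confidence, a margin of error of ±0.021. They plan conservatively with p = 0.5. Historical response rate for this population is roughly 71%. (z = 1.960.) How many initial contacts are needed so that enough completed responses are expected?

3068

Completed interviews needed: n₀ = 1.960² × 0.2500 / 0.021² ≈ 2177.78 → 2178.
At a 71% response rate, contacts needed = 2178 / 0.71 ≈ 3067.61 → 3068.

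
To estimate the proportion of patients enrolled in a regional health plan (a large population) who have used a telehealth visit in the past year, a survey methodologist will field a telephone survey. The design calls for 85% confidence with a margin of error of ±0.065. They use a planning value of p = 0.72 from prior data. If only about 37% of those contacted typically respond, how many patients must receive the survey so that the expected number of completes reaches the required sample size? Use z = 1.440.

Completed interviews needed: n₀ = 1.440² × 0.2016 / 0.065² ≈ 98.94 → 99.
At a 37% response rate, contacts needed = 99 / 0.37 ≈ 267.57 → 268.

268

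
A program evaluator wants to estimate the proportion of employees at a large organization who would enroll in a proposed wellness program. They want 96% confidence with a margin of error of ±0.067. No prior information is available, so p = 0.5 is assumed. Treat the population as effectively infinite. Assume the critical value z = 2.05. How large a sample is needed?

With p = 0.5, p(1−p) = 0.25.
n = z²·p(1−p)/E² = 2.05² × 0.2500 / 0.067² = 4.2025 × 0.2500 / 0.004489 ≈ 234.04.
Rounding up gives n = 235.

235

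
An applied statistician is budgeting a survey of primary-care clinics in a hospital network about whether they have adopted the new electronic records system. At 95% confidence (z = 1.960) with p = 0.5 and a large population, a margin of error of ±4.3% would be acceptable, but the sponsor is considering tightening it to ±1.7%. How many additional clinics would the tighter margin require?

At ±4.3%: n = 1.960² × 0.2500 / 0.043² ≈ 519.42 → 520.
At ±1.7%: n = 1.960² × 0.2500 / 0.017² ≈ 3323.18 → 3324.
Additional respondents: 3324 − 520 = 2804.

2804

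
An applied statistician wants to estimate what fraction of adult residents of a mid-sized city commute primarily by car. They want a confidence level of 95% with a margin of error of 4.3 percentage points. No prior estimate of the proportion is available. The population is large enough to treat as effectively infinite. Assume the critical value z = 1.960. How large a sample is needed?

With no prior estimate, use p = 0.5, giving p(1−p) = 0.25.
n = z²·p(1−p)/E² = 1.960² × 0.2500 / 0.043² = 3.8416 × 0.2500 / 0.001849 ≈ 519.42.
Rounding up gives n = 520.

520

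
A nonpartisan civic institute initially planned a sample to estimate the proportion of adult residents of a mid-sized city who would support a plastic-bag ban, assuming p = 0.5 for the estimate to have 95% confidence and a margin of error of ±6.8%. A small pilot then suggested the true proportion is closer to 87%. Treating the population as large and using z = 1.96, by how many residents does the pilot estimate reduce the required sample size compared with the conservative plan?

Conservative (p = 0.5): n = 1.96² × 0.25 / 0.068² ≈ 207.70 → 208.
Using p = 0.87: p(1−p) = 0.1131, so n = 1.96² × 0.1131 / 0.068² ≈ 93.96 → 94.
Reduction: 208 − 94 = 114.

114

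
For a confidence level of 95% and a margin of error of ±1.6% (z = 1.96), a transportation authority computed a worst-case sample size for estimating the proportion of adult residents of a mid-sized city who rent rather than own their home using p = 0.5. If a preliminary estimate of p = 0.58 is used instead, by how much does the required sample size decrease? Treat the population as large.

96

Conservative (p = 0.5): n = 1.96² × 0.25 / 0.016² ≈ 3751.56 → 3752.
Using p = 0.58: p(1−p) = 0.2436, so n = 1.96² × 0.2436 / 0.016² ≈ 3655.52 → 3656.
Reduction: 3752 − 3656 = 96.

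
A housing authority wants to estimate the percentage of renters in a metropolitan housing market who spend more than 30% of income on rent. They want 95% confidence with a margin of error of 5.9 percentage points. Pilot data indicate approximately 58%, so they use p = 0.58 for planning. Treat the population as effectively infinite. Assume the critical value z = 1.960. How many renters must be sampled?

269

With p = 0.58, p(1−p) = 0.2436.
n = z²·p(1−p)/E² = 1.960² × 0.2436 / 0.059² = 3.8416 × 0.2436 / 0.003481 ≈ 268.83.
Rounding up gives n = 269.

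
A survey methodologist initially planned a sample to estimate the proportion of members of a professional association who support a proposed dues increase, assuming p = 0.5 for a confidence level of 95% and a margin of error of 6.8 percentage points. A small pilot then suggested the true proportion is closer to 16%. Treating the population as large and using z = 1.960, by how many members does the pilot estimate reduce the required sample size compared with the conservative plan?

Conservative (p = 0.5): n = 1.960² × 0.25 / 0.068² ≈ 207.70 → 208.
Using p = 0.16: p(1−p) = 0.1344, so n = 1.960² × 0.1344 / 0.068² ≈ 111.66 → 112.
Reduction: 208 − 112 = 96.

96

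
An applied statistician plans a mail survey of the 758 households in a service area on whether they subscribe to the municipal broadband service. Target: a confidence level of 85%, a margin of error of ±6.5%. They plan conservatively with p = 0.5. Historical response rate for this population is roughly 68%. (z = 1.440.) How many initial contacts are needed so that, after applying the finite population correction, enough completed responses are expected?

156

Completed interviews needed (unadjusted): n₀ = 1.440² × 0.2500 / 0.065² ≈ 122.70 → 123.
FPC for N = 758: n = 123 / (1 + 122/758) = 123 / 1.1609 ≈ 105.95 → 106.
At a 68% response rate, contacts needed = 106 / 0.68 ≈ 155.88 → 156.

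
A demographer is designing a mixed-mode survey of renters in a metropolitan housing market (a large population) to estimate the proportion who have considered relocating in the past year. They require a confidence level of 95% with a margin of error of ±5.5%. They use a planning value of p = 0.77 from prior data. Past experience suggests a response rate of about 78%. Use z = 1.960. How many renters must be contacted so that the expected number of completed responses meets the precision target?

289

Completed interviews needed: n₀ = 1.960² × 0.1771 / 0.055² ≈ 224.91 → 225.
At a 78% response rate, contacts needed = 225 / 0.78 ≈ 288.46 → 289.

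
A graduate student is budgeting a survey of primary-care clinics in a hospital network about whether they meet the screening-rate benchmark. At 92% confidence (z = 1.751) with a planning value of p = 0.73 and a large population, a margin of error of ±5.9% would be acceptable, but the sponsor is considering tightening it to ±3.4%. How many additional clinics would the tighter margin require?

At ±5.9%: n = 1.751² × 0.1971 / 0.059² ≈ 173.60 → 174.
At ±3.4%: n = 1.751² × 0.1971 / 0.034² ≈ 522.76 → 523.
Additional respondents: 523 − 174 = 349.

349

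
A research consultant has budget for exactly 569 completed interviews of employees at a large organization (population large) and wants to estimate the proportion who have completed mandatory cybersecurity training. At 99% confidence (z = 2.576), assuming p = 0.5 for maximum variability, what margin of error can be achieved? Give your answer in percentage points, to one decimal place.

5.4

SE(p̂) = √[p(1−p)/n] = √[0.2500/569] = 0.02096.
E = z × SE = 2.576 × 0.02096 = 0.05400, or 5.4 percentage points.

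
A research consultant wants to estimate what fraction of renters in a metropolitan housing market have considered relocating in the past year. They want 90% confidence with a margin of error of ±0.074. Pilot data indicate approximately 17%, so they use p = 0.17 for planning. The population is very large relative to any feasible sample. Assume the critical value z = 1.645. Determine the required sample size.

70

With p = 0.17, p(1−p) = 0.1411.
n = z²·p(1−p)/E² = 1.645² × 0.1411 / 0.074² = 2.7060 × 0.1411 / 0.005476 ≈ 69.73.
Rounding up gives n = 70.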